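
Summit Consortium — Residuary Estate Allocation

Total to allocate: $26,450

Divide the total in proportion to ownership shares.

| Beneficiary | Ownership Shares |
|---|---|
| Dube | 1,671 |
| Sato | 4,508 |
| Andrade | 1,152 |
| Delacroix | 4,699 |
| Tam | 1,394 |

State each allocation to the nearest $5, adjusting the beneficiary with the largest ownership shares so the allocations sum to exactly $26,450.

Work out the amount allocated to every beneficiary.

Dube: $3,290; Sato: $8,880; Andrade: $2,270; Delacroix: $9,265; Tam: $2,745

Sum of ownership shares: 1,671 + 4,508 + 1,152 + 4,699 + 1,394 = 13,424.
Proportional shares: Dube 3,292.46; Sato 8,882.35; Andrade 2,269.85; Delacroix 9,258.68; Tam 2,746.67.
After rounding ($5): Dube $3,290; Sato $8,880; Andrade $2,270; Delacroix $9,260; Tam $2,745. Sum = $26,445.
Difference $26,450 − $26,445 = +$5 applied to largest ownership shares (Delacroix): Delacroix becomes $9,265.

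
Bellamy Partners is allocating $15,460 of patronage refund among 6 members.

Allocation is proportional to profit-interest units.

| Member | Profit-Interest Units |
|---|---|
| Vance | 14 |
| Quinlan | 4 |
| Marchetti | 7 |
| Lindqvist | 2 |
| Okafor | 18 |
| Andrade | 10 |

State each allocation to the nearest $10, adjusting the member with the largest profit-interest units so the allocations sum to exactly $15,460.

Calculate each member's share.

Sum of profit-interest units: 14 + 4 + 7 + 2 + 18 + 10 = 55.
Raw shares: Vance 3,935.27; Quinlan 1,124.36; Marchetti 1,967.64; Lindqvist 562.18; Okafor 5,059.64; Andrade 2,810.91.
After rounding ($10): Vance $3,940; Quinlan $1,120; Marchetti $1,970; Lindqvist $560; Okafor $5,060; Andrade $2,810. Sum = $15,460.
No rounding difference to absorb.

Vance: $3,940 | Quinlan: $1,120 | Marchetti: $1,970 | Lindqvist: $560 | Okafor: $5,060 | Andrade: $2,810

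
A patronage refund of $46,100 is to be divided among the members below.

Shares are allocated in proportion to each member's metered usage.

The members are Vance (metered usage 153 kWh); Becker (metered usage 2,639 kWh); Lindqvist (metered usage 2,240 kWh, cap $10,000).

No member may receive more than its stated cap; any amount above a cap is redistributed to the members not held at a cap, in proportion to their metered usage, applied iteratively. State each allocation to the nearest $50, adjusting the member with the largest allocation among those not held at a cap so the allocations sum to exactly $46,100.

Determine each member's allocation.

Sum of metered usage: 5,032.
Proportional shares (ignoring caps): Vance 1,401.69; Becker 24,176.85; Lindqvist 20,521.46.
Cap binds for Lindqvist ($10,000); residual $36,100 reallocated over remaining metered usage 2,792.
Remaining shares: Vance 1,978.26 → $2,000; Becker 34,121.74 → $34,100.

Vance: $2,000 · Becker: $34,100 · Lindqvist: $10,000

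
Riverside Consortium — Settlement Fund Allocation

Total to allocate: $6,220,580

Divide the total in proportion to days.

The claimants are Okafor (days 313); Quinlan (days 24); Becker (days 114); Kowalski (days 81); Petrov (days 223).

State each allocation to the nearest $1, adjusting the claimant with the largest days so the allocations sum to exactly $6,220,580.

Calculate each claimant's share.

Sum of days: 755.
Proportional shares: Okafor 313/755 × $6,220,580 = 2,578,862.97; Quinlan 24/755 × $6,220,580 = 197,740.29; Becker 114/755 × $6,220,580 = 939,266.38; Kowalski 81/755 × $6,220,580 = 667,373.48; Petrov 223/755 × $6,220,580 = 1,837,336.87.
At nearest $1: Okafor $2,578,863; Quinlan $197,740; Becker $939,266; Kowalski $667,373; Petrov $1,837,337. Sum = $6,220,579.
Difference $6,220,580 − $6,220,579 = +$1 applied to largest days (Okafor): Okafor becomes $2,578,864.

Okafor: $2,578,864 | Quinlan: $197,740 | Becker: $939,266 | Kowalski: $667,373 | Petrov: $1,837,337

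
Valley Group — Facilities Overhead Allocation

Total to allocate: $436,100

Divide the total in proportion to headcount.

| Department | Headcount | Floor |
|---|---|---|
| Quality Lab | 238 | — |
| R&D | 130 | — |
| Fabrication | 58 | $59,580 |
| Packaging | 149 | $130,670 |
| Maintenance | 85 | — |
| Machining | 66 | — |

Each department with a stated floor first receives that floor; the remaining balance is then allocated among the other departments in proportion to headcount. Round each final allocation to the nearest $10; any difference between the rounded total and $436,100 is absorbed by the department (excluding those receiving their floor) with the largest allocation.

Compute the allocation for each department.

Quality Lab: $112,750 · R&D: $61,580 · Fabrication: $59,580 · Packaging: $130,670 · Maintenance: $40,260 · Machining: $31,260

Minimums first: Fabrication $59,580; Packaging $130,670. Remaining pool $245,850.
Remaining pool split over remaining headcount 519: Quality Lab 112,740.46 → $112,740; R&D 61,580.92 → $61,580; Maintenance 40,264.45 → $40,260; Machining 31,264.16 → $31,260.
Rounding difference +$10 applied to Quality Lab → $112,750.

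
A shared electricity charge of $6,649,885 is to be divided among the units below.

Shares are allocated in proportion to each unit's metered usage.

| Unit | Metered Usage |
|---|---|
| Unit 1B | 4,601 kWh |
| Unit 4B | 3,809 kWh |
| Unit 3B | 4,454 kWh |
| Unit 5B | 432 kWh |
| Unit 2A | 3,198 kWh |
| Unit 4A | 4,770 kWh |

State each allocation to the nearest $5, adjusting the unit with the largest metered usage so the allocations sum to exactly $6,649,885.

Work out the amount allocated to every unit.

Total metered usage = 21,264.
Unrounded shares: Unit 1B 4,601/21,264 × $6,649,885 = 1,438,869.49; Unit 4B 3,809/21,264 × $6,649,885 = 1,191,187.55; Unit 3B 4,454/21,264 × $6,649,885 = 1,392,898.22; Unit 5B 432/21,264 × $6,649,885 = 135,099.24; Unit 2A 3,198/21,264 × $6,649,885 = 1,000,109.68; Unit 4A 4,770/21,264 × $6,649,885 = 1,491,720.82.
At nearest $5: Unit 1B $1,438,870; Unit 4B $1,191,190; Unit 3B $1,392,900; Unit 5B $135,100; Unit 2A $1,000,110; Unit 4A $1,491,720. Sum = $6,649,890.
Difference $6,649,885 − $6,649,890 = −$5 applied to largest metered usage (Unit 4A): Unit 4A becomes $1,491,715.

Unit 1B: $1,438,870; Unit 4B: $1,191,190; Unit 3B: $1,392,900; Unit 5B: $135,100; Unit 2A: $1,000,110; Unit 4A: $1,491,715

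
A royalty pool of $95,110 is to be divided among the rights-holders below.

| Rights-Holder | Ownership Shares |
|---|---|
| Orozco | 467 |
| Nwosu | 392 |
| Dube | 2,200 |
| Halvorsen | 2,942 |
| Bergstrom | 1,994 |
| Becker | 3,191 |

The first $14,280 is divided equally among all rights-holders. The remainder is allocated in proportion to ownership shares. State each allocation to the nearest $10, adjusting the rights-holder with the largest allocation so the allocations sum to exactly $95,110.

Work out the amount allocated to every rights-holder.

Equal tier: $14,280 ÷ 6 = $2,380 apiece.
Remainder $80,830 by ownership shares (total 11,186): Orozco 3,374.54 → $3,370; Nwosu 2,832.59 → $2,830; Dube 15,897.19 → $15,900; Halvorsen 21,258.88 → $21,260; Bergstrom 14,408.64 → $14,410; Becker 23,058.16 → $23,060.
Totals: Orozco $2,380 + $3,370 = $5,750; Nwosu $2,380 + $2,830 = $5,210; Dube $2,380 + $15,900 = $18,280; Halvorsen $2,380 + $21,260 = $23,640; Bergstrom $2,380 + $14,410 = $16,790; Becker $2,380 + $23,060 = $25,440.

Orozco: $5,750 | Nwosu: $5,210 | Dube: $18,280 | Halvorsen: $23,640 | Bergstrom: $16,790 | Becker: $25,440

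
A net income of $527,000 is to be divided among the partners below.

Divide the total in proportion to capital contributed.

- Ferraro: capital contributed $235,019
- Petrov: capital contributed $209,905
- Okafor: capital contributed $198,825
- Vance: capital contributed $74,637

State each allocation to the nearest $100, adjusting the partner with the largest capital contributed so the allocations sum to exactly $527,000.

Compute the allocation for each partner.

Capital contributed total: 718,386.
Raw shares: Ferraro 235,019/718,386 × $527,000 = 172,407.33; Petrov 209,905/718,386 × $527,000 = 153,983.98; Okafor 198,825/718,386 × $527,000 = 145,855.81; Vance 74,637/718,386 × $527,000 = 54,752.88.
Rounded to nearest $100: Ferraro $172,400; Petrov $154,000; Okafor $145,900; Vance $54,800. Sum = $527,100.
Difference $527,000 − $527,100 = −$100 applied to largest capital contributed (Ferraro): Ferraro becomes $172,300.

Ferraro: $172,300 | Petrov: $154,000 | Okafor: $145,900 | Vance: $54,800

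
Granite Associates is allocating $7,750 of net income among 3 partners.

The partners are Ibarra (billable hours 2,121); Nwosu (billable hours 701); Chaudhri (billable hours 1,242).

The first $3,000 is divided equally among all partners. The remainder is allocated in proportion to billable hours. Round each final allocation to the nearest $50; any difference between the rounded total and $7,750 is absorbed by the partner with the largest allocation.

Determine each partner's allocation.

Ibarra: $3,500 · Nwosu: $1,800 · Chaudhri: $2,450

Equal tier: $3,000 ÷ 3 = $1,000 apiece.
Remainder $4,750 by billable hours (total 4,064): Ibarra 2,479.02 → $2,500; Nwosu 819.33 → $800; Chaudhri 1,451.65 → $1,450.
Totals: Ibarra $1,000 + $2,500 = $3,500; Nwosu $1,000 + $800 = $1,800; Chaudhri $1,000 + $1,450 = $2,450.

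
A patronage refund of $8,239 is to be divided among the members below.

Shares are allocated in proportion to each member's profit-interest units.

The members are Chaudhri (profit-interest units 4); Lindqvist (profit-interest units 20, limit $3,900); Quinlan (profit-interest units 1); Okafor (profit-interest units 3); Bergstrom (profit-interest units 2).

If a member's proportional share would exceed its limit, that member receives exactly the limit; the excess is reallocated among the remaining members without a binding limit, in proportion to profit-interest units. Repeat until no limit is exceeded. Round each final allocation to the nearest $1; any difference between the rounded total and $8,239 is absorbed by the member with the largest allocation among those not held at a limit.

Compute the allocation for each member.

Chaudhri: $1,735 | Lindqvist: $3,900 | Quinlan: $434 | Okafor: $1,302 | Bergstrom: $868

Combined profit-interest units = 30.
Proportional shares (ignoring caps): Chaudhri 1,098.53; Lindqvist 5,492.67; Quinlan 274.63; Okafor 823.90; Bergstrom 549.27.
Capped: Lindqvist ($3,900); remaining pool $4,339 reallocated over remaining profit-interest units 10.
Shares after redistribution: Chaudhri 1,735.60 → $1,736; Quinlan 433.90 → $434; Okafor 1,301.70 → $1,302; Bergstrom 867.80 → $868.
Rounding difference −$1 applied to Chaudhri → $1,735.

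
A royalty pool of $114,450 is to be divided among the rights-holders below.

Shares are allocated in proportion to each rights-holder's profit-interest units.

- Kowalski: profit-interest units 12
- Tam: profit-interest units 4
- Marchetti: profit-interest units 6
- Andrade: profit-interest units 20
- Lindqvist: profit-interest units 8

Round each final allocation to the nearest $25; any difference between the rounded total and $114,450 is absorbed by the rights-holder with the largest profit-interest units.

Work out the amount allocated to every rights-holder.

Profit-interest units total: 50.
Raw shares: Kowalski 12/50 × $114,450 = 27,468.00; Tam 4/50 × $114,450 = 9,156.00; Marchetti 6/50 × $114,450 = 13,734.00; Andrade 20/50 × $114,450 = 45,780.00; Lindqvist 8/50 × $114,450 = 18,312.00.
At nearest $25: Kowalski $27,475; Tam $9,150; Marchetti $13,725; Andrade $45,775; Lindqvist $18,300. Sum = $114,425.
Difference $114,450 − $114,425 = +$25 applied to largest profit-interest units (Andrade): Andrade becomes $45,800.

Kowalski: $27,475 · Tam: $9,150 · Marchetti: $13,725 · Andrade: $45,800 · Lindqvist: $18,300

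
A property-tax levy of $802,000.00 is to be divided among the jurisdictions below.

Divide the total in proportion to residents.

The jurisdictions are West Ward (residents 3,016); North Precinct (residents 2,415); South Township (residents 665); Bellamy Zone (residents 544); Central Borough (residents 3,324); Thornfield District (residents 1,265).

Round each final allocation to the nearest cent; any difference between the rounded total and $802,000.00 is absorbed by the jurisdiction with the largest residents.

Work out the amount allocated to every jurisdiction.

Combined residents = 3,016 + 2,415 + 665 + 544 + 3,324 + 1,265 = 11,229.
Proportional shares: West Ward 215,409.3864; North Precinct 172,484.6380; South Township 47,495.7699; Bellamy Zone 38,853.6824; Central Borough 237,407.4272; Thornfield District 90,349.0961.
Rounded to nearest cent: West Ward $215,409.39; North Precinct $172,484.64; South Township $47,495.77; Bellamy Zone $38,853.68; Central Borough $237,407.43; Thornfield District $90,349.10. Sum = $802,000.01.
Difference $802,000.00 − $802,000.01 = −$0.01 applied to largest residents (Central Borough): Central Borough becomes $237,407.42.

West Ward: $215,409.39 | North Precinct: $172,484.64 | South Township: $47,495.77 | Bellamy Zone: $38,853.68 | Central Borough: $237,407.42 | Thornfield District: $90,349.10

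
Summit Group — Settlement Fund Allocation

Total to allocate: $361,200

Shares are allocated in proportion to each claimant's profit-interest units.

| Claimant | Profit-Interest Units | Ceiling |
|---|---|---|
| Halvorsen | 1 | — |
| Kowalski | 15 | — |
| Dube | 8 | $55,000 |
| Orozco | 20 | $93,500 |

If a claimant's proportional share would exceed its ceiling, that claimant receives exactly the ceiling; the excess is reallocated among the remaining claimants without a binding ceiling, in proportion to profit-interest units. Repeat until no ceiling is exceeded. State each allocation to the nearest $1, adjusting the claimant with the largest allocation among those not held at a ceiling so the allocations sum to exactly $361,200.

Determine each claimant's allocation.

Combined profit-interest units = 44.
Proportional shares (ignoring caps): Halvorsen 8,209.09; Kowalski 123,136.36; Dube 65,672.73; Orozco 164,181.82.
Held at cap: Dube ($55,000), Orozco ($93,500); balance $212,700 reallocated over remaining profit-interest units 16.
Redistributed shares: Halvorsen 13,293.75 → $13,294; Kowalski 199,406.25 → $199,406.

Halvorsen: $13,294 · Kowalski: $199,406 · Dube: $55,000 · Orozco: $93,500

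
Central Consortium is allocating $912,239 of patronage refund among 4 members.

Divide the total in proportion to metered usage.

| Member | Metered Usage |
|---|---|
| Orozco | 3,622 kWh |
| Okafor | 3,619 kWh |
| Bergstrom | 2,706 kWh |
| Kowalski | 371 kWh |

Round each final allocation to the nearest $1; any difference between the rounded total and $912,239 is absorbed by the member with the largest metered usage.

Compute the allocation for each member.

Sum of metered usage: 3,622 + 3,619 + 2,706 + 371 = 10,318.
Unrounded shares: Orozco 320,229.66; Okafor 319,964.43; Bergstrom 239,243.92; Kowalski 32,801.00.
After rounding ($1): Orozco $320,230; Okafor $319,964; Bergstrom $239,244; Kowalski $32,801. Sum = $912,239.
No rounding difference to absorb.

Orozco: $320,230 · Okafor: $319,964 · Bergstrom: $239,244 · Kowalski: $32,801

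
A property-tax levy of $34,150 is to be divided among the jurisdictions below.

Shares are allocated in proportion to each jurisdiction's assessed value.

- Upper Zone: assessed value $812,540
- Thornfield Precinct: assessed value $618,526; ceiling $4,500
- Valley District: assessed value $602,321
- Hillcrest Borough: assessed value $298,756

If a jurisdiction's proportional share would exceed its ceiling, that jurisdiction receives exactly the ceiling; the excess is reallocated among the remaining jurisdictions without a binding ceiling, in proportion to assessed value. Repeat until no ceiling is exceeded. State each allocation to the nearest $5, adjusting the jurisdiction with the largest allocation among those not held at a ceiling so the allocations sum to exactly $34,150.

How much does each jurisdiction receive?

Assessed value total: 2,332,143.
Proportional shares (ignoring caps): Upper Zone 11,898.17; Thornfield Precinct 9,057.19; Valley District 8,819.90; Hillcrest Borough 4,374.74.
Held at cap: Thornfield Precinct ($4,500); residual $29,650 reallocated over remaining assessed value 1,713,617.
Remaining shares: Upper Zone 14,059.04 → $14,060; Valley District 10,421.71 → $10,420; Hillcrest Borough 5,169.25 → $5,170.

Upper Zone: $14,060 | Thornfield Precinct: $4,500 | Valley District: $10,420 | Hillcrest Borough: $5,170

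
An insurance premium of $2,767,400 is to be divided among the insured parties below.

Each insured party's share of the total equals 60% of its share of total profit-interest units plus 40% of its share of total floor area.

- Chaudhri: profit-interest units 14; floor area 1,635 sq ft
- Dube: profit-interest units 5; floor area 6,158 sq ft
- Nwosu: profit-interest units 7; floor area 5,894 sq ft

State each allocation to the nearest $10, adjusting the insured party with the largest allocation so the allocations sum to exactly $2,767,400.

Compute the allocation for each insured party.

Totals — profit-interest units 26, floor area 13,687.
Combined weights (60% profit-interest units + 40% floor area): Chaudhri 0.3709; Dube 0.2954; Nwosu 0.3338.
Proportional shares: Chaudhri 1,026,316.55; Dube 817,354.38; Nwosu 923,729.07.
After rounding ($10): Chaudhri $1,026,320; Dube $817,350; Nwosu $923,730. Sum = $2,767,400.
No rounding difference to absorb.

Chaudhri: $1,026,320 · Dube: $817,350 · Nwosu: $923,730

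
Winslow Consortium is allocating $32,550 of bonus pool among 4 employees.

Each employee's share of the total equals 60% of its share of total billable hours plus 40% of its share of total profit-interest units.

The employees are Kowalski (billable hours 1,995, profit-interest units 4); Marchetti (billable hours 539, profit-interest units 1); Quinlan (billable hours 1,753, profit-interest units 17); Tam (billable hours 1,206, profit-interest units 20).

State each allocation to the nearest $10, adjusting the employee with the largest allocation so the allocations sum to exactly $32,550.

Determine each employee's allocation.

Kowalski: $8,330 · Marchetti: $2,230 · Quinlan: $11,500 · Tam: $10,490

Totals — billable hours 5,493, profit-interest units 42.
Blended shares (60% billable hours + 40% profit-interest units): Kowalski 0.2560; Marchetti 0.0684; Quinlan 0.3534; Tam 0.3222.
Raw shares: Kowalski 8,333.09; Marchetti 2,226.38; Quinlan 11,502.68; Tam 10,487.85.
Rounded to nearest $10: Kowalski $8,330; Marchetti $2,230; Quinlan $11,500; Tam $10,490. Sum = $32,550.
Rounded total matches; no reconciliation needed.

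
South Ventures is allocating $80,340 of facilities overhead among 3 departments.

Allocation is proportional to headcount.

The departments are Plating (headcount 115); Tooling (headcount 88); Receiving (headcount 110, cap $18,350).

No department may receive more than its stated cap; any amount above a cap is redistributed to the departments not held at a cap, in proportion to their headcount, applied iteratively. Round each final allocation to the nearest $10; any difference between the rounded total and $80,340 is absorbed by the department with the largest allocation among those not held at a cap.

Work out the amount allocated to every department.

Plating: $35,120 | Tooling: $26,870 | Receiving: $18,350

Combined headcount = 313.
Proportional shares (ignoring caps): Plating 29,517.89; Tooling 22,587.60; Receiving 28,234.50.
Cap binds for Receiving ($18,350); residual $61,990 reallocated over remaining headcount 203.
Redistributed shares: Plating 35,117.49 → $35,120; Tooling 26,872.51 → $26,870.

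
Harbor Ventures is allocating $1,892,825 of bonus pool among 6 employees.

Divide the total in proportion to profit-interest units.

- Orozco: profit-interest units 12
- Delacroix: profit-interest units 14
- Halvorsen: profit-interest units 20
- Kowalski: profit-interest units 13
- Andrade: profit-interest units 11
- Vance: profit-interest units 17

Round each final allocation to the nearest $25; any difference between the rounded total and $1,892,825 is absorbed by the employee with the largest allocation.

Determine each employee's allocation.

Orozco: $261,075; Delacroix: $304,600; Halvorsen: $435,150; Kowalski: $282,825; Andrade: $239,325; Vance: $369,850

Profit-interest units total: 87.
Unrounded shares: Orozco 12/87 × $1,892,825 = 261,079.31; Delacroix 14/87 × $1,892,825 = 304,592.53; Halvorsen 20/87 × $1,892,825 = 435,132.18; Kowalski 13/87 × $1,892,825 = 282,835.92; Andrade 11/87 × $1,892,825 = 239,322.70; Vance 17/87 × $1,892,825 = 369,862.36.
After rounding ($25): Orozco $261,075; Delacroix $304,600; Halvorsen $435,125; Kowalski $282,825; Andrade $239,325; Vance $369,850. Sum = $1,892,800.
Difference $1,892,825 − $1,892,800 = +$25 applied to largest allocation (Halvorsen): Halvorsen becomes $435,150.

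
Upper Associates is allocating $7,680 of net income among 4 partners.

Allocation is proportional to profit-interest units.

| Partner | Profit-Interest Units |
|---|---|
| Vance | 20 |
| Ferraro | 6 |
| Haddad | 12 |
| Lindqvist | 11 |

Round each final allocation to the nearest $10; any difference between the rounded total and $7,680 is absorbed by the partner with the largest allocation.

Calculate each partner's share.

Sum of profit-interest units: 49.
Raw shares: Vance 20/49 × $7,680 = 3,134.69; Ferraro 6/49 × $7,680 = 940.41; Haddad 12/49 × $7,680 = 1,880.82; Lindqvist 11/49 × $7,680 = 1,724.08.
Rounded to nearest $10: Vance $3,130; Ferraro $940; Haddad $1,880; Lindqvist $1,720. Sum = $7,670.
Difference $7,680 − $7,670 = +$10 applied to largest allocation (Vance): Vance becomes $3,140.

Vance: $3,140 · Ferraro: $940 · Haddad: $1,880 · Lindqvist: $1,720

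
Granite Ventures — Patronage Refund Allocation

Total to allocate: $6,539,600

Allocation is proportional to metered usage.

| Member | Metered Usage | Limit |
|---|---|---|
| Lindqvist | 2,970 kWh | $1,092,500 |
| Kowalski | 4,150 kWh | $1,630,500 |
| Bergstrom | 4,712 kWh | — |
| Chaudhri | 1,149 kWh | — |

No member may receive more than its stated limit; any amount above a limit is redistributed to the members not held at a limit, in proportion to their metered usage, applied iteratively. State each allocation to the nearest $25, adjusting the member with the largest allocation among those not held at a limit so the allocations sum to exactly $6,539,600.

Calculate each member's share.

Total metered usage = 12,981.
Pro-rata shares before constraints: Lindqvist 1,496,233.88; Kowalski 2,090,697.17; Bergstrom 2,373,822.91; Chaudhri 578,846.04.
Cap binds for Lindqvist ($1,092,500), Kowalski ($1,630,500); balance $3,816,600 reallocated over remaining metered usage 5,861.
Remaining shares: Bergstrom 3,068,387.51 → $3,068,400; Chaudhri 748,212.49 → $748,200.

Lindqvist: $1,092,500 | Kowalski: $1,630,500 | Bergstrom: $3,068,400 | Chaudhri: $748,200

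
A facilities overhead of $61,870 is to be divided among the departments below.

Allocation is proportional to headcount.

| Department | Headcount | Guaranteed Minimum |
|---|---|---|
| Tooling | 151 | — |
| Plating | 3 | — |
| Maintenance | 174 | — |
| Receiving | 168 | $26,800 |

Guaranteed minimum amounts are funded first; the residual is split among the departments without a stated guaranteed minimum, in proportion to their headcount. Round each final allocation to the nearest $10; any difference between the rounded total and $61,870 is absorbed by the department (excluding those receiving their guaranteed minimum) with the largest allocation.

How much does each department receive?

Tooling: $16,150; Plating: $320; Maintenance: $18,600; Receiving: $26,800

Minimums first: Receiving $26,800. Remaining pool $35,070.
Remaining pool split over remaining headcount 328: Tooling 16,145.03 → $16,150; Plating 320.76 → $320; Maintenance 18,604.21 → $18,600.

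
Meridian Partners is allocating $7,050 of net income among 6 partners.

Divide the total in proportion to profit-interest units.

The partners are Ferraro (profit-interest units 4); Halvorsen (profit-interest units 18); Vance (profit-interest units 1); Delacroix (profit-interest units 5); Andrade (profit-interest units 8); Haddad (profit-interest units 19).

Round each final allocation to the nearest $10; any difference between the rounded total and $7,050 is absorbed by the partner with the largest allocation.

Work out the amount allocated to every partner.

Ferraro: $510; Halvorsen: $2,310; Vance: $130; Delacroix: $640; Andrade: $1,030; Haddad: $2,430

Combined profit-interest units = 55.
Proportional shares: Ferraro 4/55 × $7,050 = 512.73; Halvorsen 18/55 × $7,050 = 2,307.27; Vance 1/55 × $7,050 = 128.18; Delacroix 5/55 × $7,050 = 640.91; Andrade 8/55 × $7,050 = 1,025.45; Haddad 19/55 × $7,050 = 2,435.45.
After rounding ($10): Ferraro $510; Halvorsen $2,310; Vance $130; Delacroix $640; Andrade $1,030; Haddad $2,440. Sum = $7,060.
Difference $7,050 − $7,060 = −$10 applied to largest allocation (Haddad): Haddad becomes $2,430.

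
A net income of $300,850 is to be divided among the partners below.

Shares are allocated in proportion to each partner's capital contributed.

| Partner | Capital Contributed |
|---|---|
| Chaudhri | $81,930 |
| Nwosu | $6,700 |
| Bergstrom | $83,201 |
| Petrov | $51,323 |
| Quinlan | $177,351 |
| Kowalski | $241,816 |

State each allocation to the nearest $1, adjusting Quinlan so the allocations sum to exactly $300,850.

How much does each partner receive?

Combined capital contributed = 642,321.
Proportional shares: Chaudhri 81,930/642,321 × $300,850 = 38,374.33; Nwosu 6,700/642,321 × $300,850 = 3,138.14; Bergstrom 83,201/642,321 × $300,850 = 38,969.64; Petrov 51,323/642,321 × $300,850 = 24,038.64; Quinlan 177,351/642,321 × $300,850 = 83,067.58; Kowalski 241,816/642,321 × $300,850 = 113,261.66.
Rounded to nearest $1: Chaudhri $38,374; Nwosu $3,138; Bergstrom $38,970; Petrov $24,039; Quinlan $83,068; Kowalski $113,262. Sum = $300,851.
Difference $300,850 − $300,851 = −$1 applied to Quinlan: Quinlan becomes $83,067.

Chaudhri: $38,374; Nwosu: $3,138; Bergstrom: $38,970; Petrov: $24,039; Quinlan: $83,067; Kowalski: $113,262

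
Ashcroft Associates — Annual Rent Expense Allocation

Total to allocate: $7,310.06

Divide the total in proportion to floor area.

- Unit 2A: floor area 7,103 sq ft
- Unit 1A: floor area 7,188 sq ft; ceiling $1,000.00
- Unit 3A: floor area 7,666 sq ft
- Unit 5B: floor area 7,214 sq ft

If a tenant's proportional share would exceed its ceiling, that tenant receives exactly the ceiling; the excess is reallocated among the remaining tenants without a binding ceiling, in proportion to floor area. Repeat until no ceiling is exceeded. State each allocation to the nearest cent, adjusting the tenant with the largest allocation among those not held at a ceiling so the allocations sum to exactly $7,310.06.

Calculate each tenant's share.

Combined floor area = 29,171.
Pro-rata shares before constraints: Unit 2A 1,779.9649; Unit 1A 1,801.2653; Unit 3A 1,921.0490; Unit 5B 1,807.7808.
Capped: Unit 1A ($1,000.00); remaining pool $6,310.06 reallocated over remaining floor area 21,983.
Remaining shares: Unit 2A 2,038.8644 → $2,038.86; Unit 3A 2,200.4695 → $2,200.47; Unit 5B 2,070.7261 → $2,070.73.

Unit 2A: $2,038.86 · Unit 1A: $1,000.00 · Unit 3A: $2,200.47 · Unit 5B: $2,070.73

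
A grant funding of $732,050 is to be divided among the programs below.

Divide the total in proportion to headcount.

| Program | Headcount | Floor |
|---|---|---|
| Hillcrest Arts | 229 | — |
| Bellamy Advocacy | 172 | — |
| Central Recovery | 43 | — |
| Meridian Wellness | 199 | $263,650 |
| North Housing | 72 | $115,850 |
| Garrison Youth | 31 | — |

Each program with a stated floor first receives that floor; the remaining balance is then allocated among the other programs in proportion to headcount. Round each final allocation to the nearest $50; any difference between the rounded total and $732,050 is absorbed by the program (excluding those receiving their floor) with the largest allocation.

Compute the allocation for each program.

Minimums first: Meridian Wellness $263,650; North Housing $115,850. Remaining pool $352,550.
Remaining pool split over remaining headcount 475: Hillcrest Arts 169,966.21 → $169,950; Bellamy Advocacy 127,660.21 → $127,650; Central Recovery 31,915.05 → $31,900; Garrison Youth 23,008.53 → $23,000.
Rounding difference +$50 applied to Hillcrest Arts → $170,000.

Hillcrest Arts: $170,000 | Bellamy Advocacy: $127,650 | Central Recovery: $31,900 | Meridian Wellness: $263,650 | North Housing: $115,850 | Garrison Youth: $23,000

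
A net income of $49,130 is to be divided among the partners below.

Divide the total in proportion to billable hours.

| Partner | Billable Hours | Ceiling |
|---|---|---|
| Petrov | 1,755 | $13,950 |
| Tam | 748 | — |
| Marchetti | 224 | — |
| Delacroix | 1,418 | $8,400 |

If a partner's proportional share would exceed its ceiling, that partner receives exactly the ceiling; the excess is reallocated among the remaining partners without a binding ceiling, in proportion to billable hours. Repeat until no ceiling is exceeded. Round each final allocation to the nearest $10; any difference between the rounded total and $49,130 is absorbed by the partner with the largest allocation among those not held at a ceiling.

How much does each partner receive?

Petrov: $13,950; Tam: $20,610; Marchetti: $6,170; Delacroix: $8,400

Combined billable hours = 4,145.
Proportional shares (ignoring caps): Petrov 20,801.72; Tam 8,865.92; Marchetti 2,655.03; Delacroix 16,807.32.
Held at cap: Petrov ($13,950), Delacroix ($8,400); remaining pool $26,780 reallocated over remaining billable hours 972.
Remaining shares: Tam 20,608.48 → $20,610; Marchetti 6,171.52 → $6,170.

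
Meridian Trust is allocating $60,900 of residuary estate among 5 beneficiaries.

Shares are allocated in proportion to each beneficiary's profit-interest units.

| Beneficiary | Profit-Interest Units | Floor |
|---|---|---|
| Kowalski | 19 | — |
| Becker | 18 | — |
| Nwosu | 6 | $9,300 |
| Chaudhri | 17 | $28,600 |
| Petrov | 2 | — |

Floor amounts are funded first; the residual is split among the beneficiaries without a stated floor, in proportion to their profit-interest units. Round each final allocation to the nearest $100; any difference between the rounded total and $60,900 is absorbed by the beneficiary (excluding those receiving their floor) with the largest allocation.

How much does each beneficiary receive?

Kowalski: $11,200 · Becker: $10,600 · Nwosu: $9,300 · Chaudhri: $28,600 · Petrov: $1,200

Minimums first: Nwosu $9,300; Chaudhri $28,600. Balance $23,000.
Balance split over remaining profit-interest units 39: Kowalski 11,205.13 → $11,200; Becker 10,615.38 → $10,600; Petrov 1,179.49 → $1,200.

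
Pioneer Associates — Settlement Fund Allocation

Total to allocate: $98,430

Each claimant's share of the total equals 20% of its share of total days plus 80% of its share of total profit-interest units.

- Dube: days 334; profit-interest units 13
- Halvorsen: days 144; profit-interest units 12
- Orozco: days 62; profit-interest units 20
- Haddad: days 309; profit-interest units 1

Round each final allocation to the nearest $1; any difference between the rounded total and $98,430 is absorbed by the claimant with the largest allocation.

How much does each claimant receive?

Totals — days 849, profit-interest units 46.
Combined weights (20% days + 80% profit-interest units): Dube 0.3048; Halvorsen 0.2426; Orozco 0.3624; Haddad 0.0902.
Proportional shares: Dube 29,998.29; Halvorsen 23,880.88; Orozco 35,674.13; Haddad 8,876.70.
Rounded to nearest $1: Dube $29,998; Halvorsen $23,881; Orozco $35,674; Haddad $8,877. Sum = $98,430.
Sum already equals the total — no adjustment.

Dube: $29,998 | Halvorsen: $23,881 | Orozco: $35,674 | Haddad: $8,877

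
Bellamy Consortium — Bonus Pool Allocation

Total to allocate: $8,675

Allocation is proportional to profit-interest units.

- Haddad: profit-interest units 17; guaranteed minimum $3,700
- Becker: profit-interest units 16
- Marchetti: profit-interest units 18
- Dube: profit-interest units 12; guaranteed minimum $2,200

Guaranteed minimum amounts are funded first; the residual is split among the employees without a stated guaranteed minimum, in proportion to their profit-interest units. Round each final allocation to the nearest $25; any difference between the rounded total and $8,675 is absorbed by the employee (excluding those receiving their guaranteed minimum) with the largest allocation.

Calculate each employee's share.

Minimums first: Haddad $3,700; Dube $2,200. Remaining pool $2,775.
Remaining pool split over remaining profit-interest units 34: Becker 1,305.88 → $1,300; Marchetti 1,469.12 → $1,475.

Haddad: $3,700; Becker: $1,300; Marchetti: $1,475; Dube: $2,200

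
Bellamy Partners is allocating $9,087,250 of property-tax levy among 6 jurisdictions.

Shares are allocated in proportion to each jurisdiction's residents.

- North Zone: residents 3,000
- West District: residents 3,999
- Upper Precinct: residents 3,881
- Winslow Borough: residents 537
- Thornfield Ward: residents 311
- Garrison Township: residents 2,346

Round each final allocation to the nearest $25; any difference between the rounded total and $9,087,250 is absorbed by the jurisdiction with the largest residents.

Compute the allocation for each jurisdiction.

Combined residents = 14,074.
Raw shares: North Zone 3,000/14,074 × $9,087,250 = 1,937,029.27; West District 3,999/14,074 × $9,087,250 = 2,582,060.02; Upper Precinct 3,881/14,074 × $9,087,250 = 2,505,870.20; Winslow Borough 537/14,074 × $9,087,250 = 346,728.24; Thornfield Ward 311/14,074 × $9,087,250 = 200,805.37; Garrison Township 2,346/14,074 × $9,087,250 = 1,514,756.89.
At nearest $25: North Zone $1,937,025; West District $2,582,050; Upper Precinct $2,505,875; Winslow Borough $346,725; Thornfield Ward $200,800; Garrison Township $1,514,750. Sum = $9,087,225.
Difference $9,087,250 − $9,087,225 = +$25 applied to largest residents (West District): West District becomes $2,582,075.

North Zone: $1,937,025; West District: $2,582,075; Upper Precinct: $2,505,875; Winslow Borough: $346,725; Thornfield Ward: $200,800; Garrison Township: $1,514,750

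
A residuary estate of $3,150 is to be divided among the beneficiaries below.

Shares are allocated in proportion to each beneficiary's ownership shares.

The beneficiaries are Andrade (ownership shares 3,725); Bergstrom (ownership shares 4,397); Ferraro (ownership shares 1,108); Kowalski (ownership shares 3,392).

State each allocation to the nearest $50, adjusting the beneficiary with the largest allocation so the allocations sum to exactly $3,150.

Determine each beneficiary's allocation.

Andrade: $950 · Bergstrom: $1,050 · Ferraro: $300 · Kowalski: $850

Ownership shares total: 12,622.
Pro-rata amounts: Andrade 3,725/12,622 × $3,150 = 929.63; Bergstrom 4,397/12,622 × $3,150 = 1,097.33; Ferraro 1,108/12,622 × $3,150 = 276.52; Kowalski 3,392/12,622 × $3,150 = 846.52.
At nearest $50: Andrade $950; Bergstrom $1,100; Ferraro $300; Kowalski $850. Sum = $3,200.
Difference $3,150 − $3,200 = −$50 applied to largest allocation (Bergstrom): Bergstrom becomes $1,050.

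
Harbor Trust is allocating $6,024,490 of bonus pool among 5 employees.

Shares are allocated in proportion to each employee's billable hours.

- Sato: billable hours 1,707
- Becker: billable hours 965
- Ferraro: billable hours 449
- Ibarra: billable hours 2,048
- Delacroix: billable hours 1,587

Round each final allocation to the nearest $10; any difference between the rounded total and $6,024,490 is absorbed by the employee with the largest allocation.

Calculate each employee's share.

Sato: $1,522,170; Becker: $860,510; Ferraro: $400,380; Ibarra: $1,826,260; Delacroix: $1,415,170

Sum of billable hours: 6,756.
Raw shares: Sato 1,707/6,756 × $6,024,490 = 1,522,173.54; Becker 965/6,756 × $6,024,490 = 860,514.04; Ferraro 449/6,756 × $6,024,490 = 400,384.25; Ibarra 2,048/6,756 × $6,024,490 = 1,826,251.56; Delacroix 1,587/6,756 × $6,024,490 = 1,415,166.61.
After rounding ($10): Sato $1,522,170; Becker $860,510; Ferraro $400,380; Ibarra $1,826,250; Delacroix $1,415,170. Sum = $6,024,480.
Difference $6,024,490 − $6,024,480 = +$10 applied to largest allocation (Ibarra): Ibarra becomes $1,826,260.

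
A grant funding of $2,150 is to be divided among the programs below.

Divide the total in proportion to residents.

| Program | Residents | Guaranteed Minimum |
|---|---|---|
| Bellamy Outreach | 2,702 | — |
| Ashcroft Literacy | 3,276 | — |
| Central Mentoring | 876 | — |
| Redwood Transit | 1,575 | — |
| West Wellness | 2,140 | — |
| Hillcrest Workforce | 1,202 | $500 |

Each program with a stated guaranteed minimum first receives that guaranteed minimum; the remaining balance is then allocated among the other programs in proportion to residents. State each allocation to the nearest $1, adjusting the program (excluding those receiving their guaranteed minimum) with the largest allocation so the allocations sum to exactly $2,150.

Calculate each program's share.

Minimums first: Hillcrest Workforce $500. Remaining pool $1,650.
Remaining pool split over remaining residents 10,569: Bellamy Outreach 421.83 → $422; Ashcroft Literacy 511.44 → $511; Central Mentoring 136.76 → $137; Redwood Transit 245.88 → $246; West Wellness 334.09 → $334.

Bellamy Outreach: $422 | Ashcroft Literacy: $511 | Central Mentoring: $137 | Redwood Transit: $246 | West Wellness: $334 | Hillcrest Workforce: $500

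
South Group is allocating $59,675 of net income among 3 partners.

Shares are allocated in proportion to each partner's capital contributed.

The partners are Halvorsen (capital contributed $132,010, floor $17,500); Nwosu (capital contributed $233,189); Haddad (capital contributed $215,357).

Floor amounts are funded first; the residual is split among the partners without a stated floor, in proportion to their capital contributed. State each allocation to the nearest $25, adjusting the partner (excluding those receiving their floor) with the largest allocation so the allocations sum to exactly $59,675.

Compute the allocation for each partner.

Fund the minimums — Halvorsen $17,500. Balance $42,175.
Balance split over remaining capital contributed 448,546: Nwosu 21,925.84 → $21,925; Haddad 20,249.16 → $20,250.

Halvorsen: $17,500 | Nwosu: $21,925 | Haddad: $20,250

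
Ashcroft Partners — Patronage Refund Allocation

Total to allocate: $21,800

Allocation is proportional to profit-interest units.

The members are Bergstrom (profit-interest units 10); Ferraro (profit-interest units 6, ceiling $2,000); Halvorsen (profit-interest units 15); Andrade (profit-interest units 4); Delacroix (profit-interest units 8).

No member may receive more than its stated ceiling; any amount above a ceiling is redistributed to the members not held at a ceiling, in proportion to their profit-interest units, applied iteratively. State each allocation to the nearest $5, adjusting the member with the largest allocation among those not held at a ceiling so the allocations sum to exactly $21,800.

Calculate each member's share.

Bergstrom: $5,350 | Ferraro: $2,000 | Halvorsen: $8,030 | Andrade: $2,140 | Delacroix: $4,280

Profit-interest units total: 43.
Unconstrained shares: Bergstrom 5,069.77; Ferraro 3,041.86; Halvorsen 7,604.65; Andrade 2,027.91; Delacroix 4,055.81.
Capped: Ferraro ($2,000); remaining pool $19,800 reallocated over remaining profit-interest units 37.
Redistributed shares: Bergstrom 5,351.35 → $5,350; Halvorsen 8,027.03 → $8,025; Andrade 2,140.54 → $2,140; Delacroix 4,281.08 → $4,280.
Rounding difference +$5 applied to Halvorsen → $8,030.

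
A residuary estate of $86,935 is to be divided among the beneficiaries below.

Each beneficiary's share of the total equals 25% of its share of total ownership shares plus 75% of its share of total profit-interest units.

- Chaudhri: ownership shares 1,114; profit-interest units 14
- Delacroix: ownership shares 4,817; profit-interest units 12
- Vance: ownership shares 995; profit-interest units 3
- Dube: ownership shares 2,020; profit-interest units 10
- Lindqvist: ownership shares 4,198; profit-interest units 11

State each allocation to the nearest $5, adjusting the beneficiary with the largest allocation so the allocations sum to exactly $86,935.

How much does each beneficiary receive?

Ownership shares total 13,144; profit-interest units total 50.
Blended shares (25% ownership shares + 75% profit-interest units): Chaudhri 0.2312; Delacroix 0.2716; Vance 0.0639; Dube 0.1884; Lindqvist 0.2448.
Proportional shares: Chaudhri 20,098.36; Delacroix 23,613.26; Vance 5,557.32; Dube 16,380.34; Lindqvist 21,285.71.
Rounded to nearest $5: Chaudhri $20,100; Delacroix $23,615; Vance $5,555; Dube $16,380; Lindqvist $21,285. Sum = $86,935.
No rounding difference to absorb.

Chaudhri: $20,100 · Delacroix: $23,615 · Vance: $5,555 · Dube: $16,380 · Lindqvist: $21,285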